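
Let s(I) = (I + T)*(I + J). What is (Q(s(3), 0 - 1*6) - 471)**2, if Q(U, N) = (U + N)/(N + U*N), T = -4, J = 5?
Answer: 1999396/9 ≈ 2.2216e+5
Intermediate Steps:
s(I) = (-4 + I)*(5 + I) (s(I) = (I - 4)*(I + 5) = (-4 + I)*(5 + I))
Q(U, N) = (N + U)/(N + N*U)
(Q(s(3), 0 - 1*6) - 471)**2 = (((0 - 1*6) + (-20 + 3 + 3**2))/((0 - 1*6)*(1 + (-20 + 3 + 3**2))) - 471)**2 = (((0 - 6) + (-20 + 3 + 9))/((0 - 6)*(1 + (-20 + 3 + 9))) - 471)**2 = ((-6 - 8)/((-6)*(1 - 8)) - 471)**2 = (-1/6*(-14)/(-7) - 471)**2 = (-1/6*(-1/7)*(-14) - 471)**2 = (-1/3 - 471)**2 = (-1414/3)**2 = 1999396/9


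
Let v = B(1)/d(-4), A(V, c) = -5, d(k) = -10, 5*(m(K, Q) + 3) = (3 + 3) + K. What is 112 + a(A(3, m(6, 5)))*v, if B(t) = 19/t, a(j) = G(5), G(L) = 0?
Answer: 112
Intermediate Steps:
m(K, Q) = -9/5 + K/5 (m(K, Q) = -3 + ((3 + 3) + K)/5 = -3 + (6 + K)/5 = -3 + (6/5 + K/5) = -9/5 + K/5)
a(j) = 0
v = -19/10 (v = (19/1)/(-10) = (19*1)*(-⅒) = 19*(-⅒) = -19/10 ≈ -1.9000)
112 + a(A(3, m(6, 5)))*v = 112 + 0*(-19/10) = 112 + 0 = 112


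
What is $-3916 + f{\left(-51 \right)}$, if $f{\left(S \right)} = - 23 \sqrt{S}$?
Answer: $-3916 - 23 i \sqrt{51} \approx -3916.0 - 164.25 i$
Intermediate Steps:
$-3916 + f{\left(-51 \right)} = -3916 - 23 \sqrt{-51} = -3916 - 23 i \sqrt{51}$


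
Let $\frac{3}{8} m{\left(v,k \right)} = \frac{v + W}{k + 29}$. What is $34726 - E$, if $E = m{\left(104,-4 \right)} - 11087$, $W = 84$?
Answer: $\frac{3434471}{75} \approx 45793.0$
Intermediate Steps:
$m{\left(v,k \right)} = \frac{8 \left(84 + v\right)}{3 \left(29 + k\right)}$ ($m{\left(v,k \right)} = \frac{8 \frac{v + 84}{k + 29}}{3} = \frac{8 \frac{84 + v}{29 + k}}{3} = \frac{8 \left(84 + v\right)}{3 \left(29 + k\right)}$)
$E = - \frac{830021}{75}$ ($E = \frac{8 \left(84 + 104\right)}{3 \left(29 - 4\right)} - 11087 = \frac{8}{3} \cdot \frac{1}{25} \cdot 188 - 11087 = \frac{1504}{75} - 11087 = - \frac{830021}{75} \approx -11067.0$)
$34726 - E = 34726 - - \frac{830021}{75} = 34726 + \frac{830021}{75} = \frac{3434471}{75}$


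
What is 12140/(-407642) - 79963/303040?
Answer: -18137591423/61765915840 ≈ -0.29365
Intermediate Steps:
12140/(-407642) - 79963/303040 = 12140*(-1/407642) - 79963*1/303040 = -6070/203821 - 79963/303040 = -18137591423/61765915840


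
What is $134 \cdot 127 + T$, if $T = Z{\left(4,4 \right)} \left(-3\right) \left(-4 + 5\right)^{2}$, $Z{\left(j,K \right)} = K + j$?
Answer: $16994$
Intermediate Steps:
$T = -24$ ($T = \left(4 + 4\right) \left(-3\right) \left(-4 + 5\right)^{2} = 8 \left(-3\right) 1^{2} = \left(-24\right) 1 = -24$)
$134 \cdot 127 + T = 134 \cdot 127 - 24 = 17018 - 24 = 16994$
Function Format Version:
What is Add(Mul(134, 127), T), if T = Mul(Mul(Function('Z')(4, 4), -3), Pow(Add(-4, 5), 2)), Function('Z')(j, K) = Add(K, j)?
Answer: 16994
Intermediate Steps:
T = -24 (T = Mul(Mul(Add(4, 4), -3), Pow(Add(-4, 5), 2)) = Mul(Mul(8, -3), Pow(1, 2)) = Mul(-24, 1) = -24)
Add(Mul(134, 127), T) = Add(Mul(134, 127), -24) = Add(17018, -24) = 16994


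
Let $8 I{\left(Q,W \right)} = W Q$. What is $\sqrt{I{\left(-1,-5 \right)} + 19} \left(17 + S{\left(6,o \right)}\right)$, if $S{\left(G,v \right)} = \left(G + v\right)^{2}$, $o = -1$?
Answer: $\frac{21 \sqrt{314}}{2} \approx 186.06$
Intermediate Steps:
$I{\left(Q,W \right)} = \frac{Q W}{8}$ ($I{\left(Q,W \right)} = \frac{W Q}{8} = \frac{Q W}{8}$)
$\sqrt{I{\left(-1,-5 \right)} + 19} \left(17 + S{\left(6,o \right)}\right) = \sqrt{\frac{1}{8} \left(-1\right) \left(-5\right) + 19} \left(17 + \left(6 - 1\right)^{2}\right) = \sqrt{\frac{5}{8} + 19} \left(17 + 5^{2}\right) = \sqrt{\frac{157}{8}} \left(17 + 25\right) = \frac{\sqrt{314}}{4} \cdot 42 = \frac{21 \sqrt{314}}{2}$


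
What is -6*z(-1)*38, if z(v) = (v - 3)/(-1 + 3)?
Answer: 456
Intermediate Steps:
z(v) = -3/2 + v/2 (z(v) = (-3 + v)/2 = (-3 + v)*(1/2) = -3/2 + v/2)
-6*z(-1)*38 = -6*(-3/2 + (1/2)*(-1))*38 = -6*(-3/2 - 1/2)*38 = -6*(-2)*38 = 12*38 = 456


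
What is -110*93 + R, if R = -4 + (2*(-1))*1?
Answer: -10236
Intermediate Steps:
R = -6 (R = -4 - 2*1 = -4 - 2 = -6)
-110*93 + R = -110*93 - 6 = -10230 - 6 = -10236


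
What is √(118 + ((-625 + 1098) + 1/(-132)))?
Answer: √2574363/66 ≈ 24.310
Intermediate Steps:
√(118 + ((-625 + 1098) + 1/(-132))) = √(118 + (473 - 1/132)) = √(118 + 62435/132) = √(78011/132) = √2574363/66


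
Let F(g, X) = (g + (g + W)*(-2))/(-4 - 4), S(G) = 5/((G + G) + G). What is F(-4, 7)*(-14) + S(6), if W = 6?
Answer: -247/18 ≈ -13.722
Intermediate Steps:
S(G) = 5/(3*G) (S(G) = 5/(2*G + G) = 5/((3*G)) = 5*(1/(3*G)) = 5/(3*G))
F(g, X) = 3/2 + g/8 (F(g, X) = (g + (g + 6)*(-2))/(-4 - 4) = (g + (6 + g)*(-2))/(-8) = (g + (-12 - 2*g))*(-1/8) = (-12 - g)*(-1/8) = 3/2 + g/8)
F(-4, 7)*(-14) + S(6) = (3/2 + (1/8)*(-4))*(-14) + (5/3)/6 = (3/2 - 1/2)*(-14) + (5/3)*(1/6) = 1*(-14) + 5/18 = -14 + 5/18 = -247/18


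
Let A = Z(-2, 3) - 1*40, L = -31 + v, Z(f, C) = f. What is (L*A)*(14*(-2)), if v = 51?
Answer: 23520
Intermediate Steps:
L = 20 (L = -31 + 51 = 20)
A = -42 (A = -2 - 1*40 = -2 - 40 = -42)
(L*A)*(14*(-2)) = (20*(-42))*(14*(-2)) = -840*(-28) = 23520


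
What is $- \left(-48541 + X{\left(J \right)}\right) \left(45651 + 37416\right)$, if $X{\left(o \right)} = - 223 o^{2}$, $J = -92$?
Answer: $160818791871$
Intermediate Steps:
$- \left(-48541 + X{\left(J \right)}\right) \left(45651 + 37416\right) = - \left(-48541 - 223 \left(-92\right)^{2}\right) \left(45651 + 37416\right) = - \left(-48541 - 1887472\right) 83067 = - \left(-1936013\right) 83067 = \left(-1\right) \left(-160818791871\right) = 160818791871$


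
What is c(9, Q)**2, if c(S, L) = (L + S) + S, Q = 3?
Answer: 441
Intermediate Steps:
c(S, L) = L + 2*S
c(9, Q)**2 = (3 + 2*9)**2 = (3 + 18)**2 = 21**2 = 441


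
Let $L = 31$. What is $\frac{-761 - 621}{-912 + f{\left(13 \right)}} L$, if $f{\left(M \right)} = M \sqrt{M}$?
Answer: $\frac{39071904}{829547} + \frac{556946 \sqrt{13}}{829547} \approx 49.521$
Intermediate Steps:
$f{\left(M \right)} = M^{\frac{3}{2}}$
$\frac{-761 - 621}{-912 + f{\left(13 \right)}} L = \frac{-761 - 621}{-912 + 13^{\frac{3}{2}}} \cdot 31 = - \frac{1382}{-912 + 13 \sqrt{13}} \cdot 31 = - \frac{42842}{-912 + 13 \sqrt{13}}$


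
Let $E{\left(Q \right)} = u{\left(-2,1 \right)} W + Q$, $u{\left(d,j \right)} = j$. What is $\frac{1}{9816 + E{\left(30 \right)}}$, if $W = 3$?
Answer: $\frac{1}{9849} \approx 0.00010153$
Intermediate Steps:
$E{\left(Q \right)} = 3 + Q$ ($E{\left(Q \right)} = 1 \cdot 3 + Q = 3 + Q$)
$\frac{1}{9816 + E{\left(30 \right)}} = \frac{1}{9816 + \left(3 + 30\right)} = \frac{1}{9816 + 33} = \frac{1}{9849}$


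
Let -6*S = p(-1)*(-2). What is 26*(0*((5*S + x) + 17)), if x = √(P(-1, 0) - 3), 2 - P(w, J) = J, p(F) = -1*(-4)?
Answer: 0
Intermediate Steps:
p(F) = 4
P(w, J) = 2 - J
S = 4/3 (S = -2*(-2)/3 = -⅙*(-8) = 4/3 ≈ 1.3333)
x = I (x = √((2 - 1*0) - 3) = √((2 + 0) - 3) = √(2 - 3) = √(-1) = I ≈ 1.0*I)
26*(0*((5*S + x) + 17)) = 26*(0*((5*(4/3) + I) + 17)) = 26*(0*((20/3 + I) + 17)) = 26*(0*(71/3 + I)) = 26*0 = 0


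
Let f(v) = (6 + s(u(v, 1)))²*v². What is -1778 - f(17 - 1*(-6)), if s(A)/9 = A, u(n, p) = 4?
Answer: -934934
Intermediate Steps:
s(A) = 9*A
f(v) = 1764*v² (f(v) = (6 + 9*4)²*v² = (6 + 36)²*v² = 42²*v² = 1764*v²)
-1778 - f(17 - 1*(-6)) = -1778 - 1764*(17 - 1*(-6))² = -1778 - 1764*(17 + 6)² = -1778 - 1764*23² = -1778 - 1764*529 = -1778 - 1*933156 = -1778 - 933156 = -934934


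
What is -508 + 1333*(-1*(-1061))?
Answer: 1413805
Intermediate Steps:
-508 + 1333*(-1*(-1061)) = -508 + 1333*1061 = -508 + 1414313 = 1413805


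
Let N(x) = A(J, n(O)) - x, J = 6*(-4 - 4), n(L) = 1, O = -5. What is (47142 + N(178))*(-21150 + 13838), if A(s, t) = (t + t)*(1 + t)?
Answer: -343430016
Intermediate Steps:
J = -48 (J = 6*(-8) = -48)
A(s, t) = 2*t*(1 + t) (A(s, t) = (2*t)*(1 + t) = 2*t*(1 + t))
N(x) = 4 - x (N(x) = 2*1*(1 + 1) - x = 2*1*2 - x = 4 - x)
(47142 + N(178))*(-21150 + 13838) = (47142 + (4 - 1*178))*(-21150 + 13838) = (47142 + (4 - 178))*(-7312) = (47142 - 174)*(-7312) = 46968*(-7312) = -343430016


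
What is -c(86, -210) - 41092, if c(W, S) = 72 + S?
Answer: -40954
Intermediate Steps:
-c(86, -210) - 41092 = -(72 - 210) - 41092 = -1*(-138) - 41092 = 138 - 41092 = -40954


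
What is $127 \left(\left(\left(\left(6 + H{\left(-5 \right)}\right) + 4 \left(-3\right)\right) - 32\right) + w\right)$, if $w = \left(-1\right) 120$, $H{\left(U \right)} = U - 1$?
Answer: $-20828$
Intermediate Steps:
$H{\left(U \right)} = -1 + U$ ($H{\left(U \right)} = U - 1 = -1 + U$)
$w = -120$
$127 \left(\left(\left(\left(6 + H{\left(-5 \right)}\right) + 4 \left(-3\right)\right) - 32\right) + w\right) = 127 \left(\left(\left(\left(6 - 6\right) + 4 \left(-3\right)\right) - 32\right) - 120\right) = 127 \left(\left(\left(\left(6 - 6\right) - 12\right) - 32\right) - 120\right) = 127 \left(\left(\left(0 - 12\right) - 32\right) - 120\right) = 127 \left(\left(-12 - 32\right) - 120\right) = 127 \left(-44 - 120\right) = 127 \left(-164\right) = -20828$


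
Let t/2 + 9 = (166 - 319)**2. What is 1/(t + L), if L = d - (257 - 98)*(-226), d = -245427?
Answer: -1/162693 ≈ -6.1465e-6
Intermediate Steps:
L = -209493 (L = -245427 - (257 - 98)*(-226) = -245427 - 159*(-226) = -245427 - 1*(-35934) = -245427 + 35934 = -209493)
t = 46800 (t = -18 + 2*(166 - 319)**2 = -18 + 2*(-153)**2 = -18 + 2*23409 = -18 + 46818 = 46800)
1/(t + L) = 1/(46800 - 209493) = 1/(-162693) = -1/162693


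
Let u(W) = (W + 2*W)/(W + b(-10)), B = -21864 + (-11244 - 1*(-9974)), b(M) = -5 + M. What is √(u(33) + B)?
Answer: I*√92514/2 ≈ 152.08*I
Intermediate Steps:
B = -23134 (B = -21864 + (-11244 + 9974) = -21864 - 1270 = -23134)
u(W) = 3*W/(-15 + W) (u(W) = (W + 2*W)/(W + (-5 - 10)) = (3*W)/(W - 15) = (3*W)/(-15 + W) = 3*W/(-15 + W))
√(u(33) + B) = √(3*33/(-15 + 33) - 23134) = √(3*33/18 - 23134) = √(3*33*(1/18) - 23134) = √(11/2 - 23134) = √(-46257/2) = I*√92514/2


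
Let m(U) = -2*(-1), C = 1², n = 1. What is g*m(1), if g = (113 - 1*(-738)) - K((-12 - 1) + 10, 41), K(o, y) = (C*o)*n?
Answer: 1708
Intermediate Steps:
C = 1
K(o, y) = o (K(o, y) = (1*o)*1 = o*1 = o)
m(U) = 2
g = 854 (g = (113 - 1*(-738)) - ((-12 - 1) + 10) = (113 + 738) - (-13 + 10) = 851 - 1*(-3) = 851 + 3 = 854)
g*m(1) = 854*2 = 1708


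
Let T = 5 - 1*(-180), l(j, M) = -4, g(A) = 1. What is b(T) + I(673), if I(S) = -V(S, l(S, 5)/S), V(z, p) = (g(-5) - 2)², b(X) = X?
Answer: 184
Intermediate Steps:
T = 185 (T = 5 + 180 = 185)
V(z, p) = 1 (V(z, p) = (1 - 2)² = (-1)² = 1)
I(S) = -1 (I(S) = -1*1 = -1)
b(T) + I(673) = 185 - 1 = 184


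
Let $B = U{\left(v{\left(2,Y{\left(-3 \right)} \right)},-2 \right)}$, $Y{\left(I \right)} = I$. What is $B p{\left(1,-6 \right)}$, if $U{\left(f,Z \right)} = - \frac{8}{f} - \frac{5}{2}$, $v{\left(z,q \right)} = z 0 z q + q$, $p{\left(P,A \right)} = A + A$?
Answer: $-2$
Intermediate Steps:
$p{\left(P,A \right)} = 2 A$
$v{\left(z,q \right)} = q$ ($v{\left(z,q \right)} = 0 z q + q = 0 q + q = 0 + q = q$)
$U{\left(f,Z \right)} = - \frac{5}{2} - \frac{8}{f}$ ($U{\left(f,Z \right)} = - \frac{8}{f} - \frac{5}{2} = - \frac{5}{2} - \frac{8}{f}$)
$B = \frac{1}{6}$ ($B = - \frac{5}{2} - \frac{8}{-3} = - \frac{5}{2} - - \frac{8}{3} = - \frac{5}{2} + \frac{8}{3} = \frac{1}{6} \approx 0.16667$)
$B p{\left(1,-6 \right)} = \frac{2 \left(-6\right)}{6} = \frac{1}{6} \left(-12\right) = -2$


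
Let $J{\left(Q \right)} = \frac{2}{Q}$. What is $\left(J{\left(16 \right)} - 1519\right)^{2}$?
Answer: $\frac{147646801}{64} \approx 2.307 \cdot 10^{6}$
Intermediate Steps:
$\left(J{\left(16 \right)} - 1519\right)^{2} = \left(\frac{2}{16} - 1519\right)^{2} = \left(2 \cdot \frac{1}{16} - 1519\right)^{2} = \left(\frac{1}{8} - 1519\right)^{2} = \left(- \frac{12151}{8}\right)^{2} = \frac{147646801}{64}$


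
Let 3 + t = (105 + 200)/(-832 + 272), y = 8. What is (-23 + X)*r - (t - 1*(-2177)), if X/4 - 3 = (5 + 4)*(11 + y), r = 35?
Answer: 2394733/112 ≈ 21382.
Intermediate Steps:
X = 696 (X = 12 + 4*((5 + 4)*(11 + 8)) = 12 + 4*(9*19) = 12 + 4*171 = 12 + 684 = 696)
t = -397/112 (t = -3 + (105 + 200)/(-832 + 272) = -3 + 305/(-560) = -3 + 305*(-1/560) = -3 - 61/112 = -397/112 ≈ -3.5446)
(-23 + X)*r - (t - 1*(-2177)) = (-23 + 696)*35 - (-397/112 - 1*(-2177)) = 673*35 - (-397/112 + 2177) = 23555 - 1*243427/112 = 23555 - 243427/112 = 2394733/112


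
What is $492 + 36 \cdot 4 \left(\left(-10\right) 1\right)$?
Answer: $-948$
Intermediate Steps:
$492 + 36 \cdot 4 \left(\left(-10\right) 1\right) = 492 + 36 \cdot 4 \left(-10\right) = 492 + 36 \left(-40\right) = 492 - 1440 = -948$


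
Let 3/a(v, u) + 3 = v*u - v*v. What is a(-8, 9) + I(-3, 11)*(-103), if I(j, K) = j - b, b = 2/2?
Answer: 57265/139 ≈ 411.98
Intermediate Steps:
b = 1 (b = 2*(½) = 1)
I(j, K) = -1 + j (I(j, K) = j - 1*1 = j - 1 = -1 + j)
a(v, u) = 3/(-3 - v² + u*v) (a(v, u) = 3/(-3 + (v*u - v*v)) = 3/(-3 + (u*v - v²)) = 3/(-3 + (-v² + u*v)) = 3/(-3 - v² + u*v))
a(-8, 9) + I(-3, 11)*(-103) = 3/(-3 - 1*(-8)² + 9*(-8)) + (-1 - 3)*(-103) = 3/(-3 - 1*64 - 72) - 4*(-103) = 3/(-3 - 64 - 72) + 412 = 3/(-139) + 412 = 3*(-1/139) + 412 = -3/139 + 412 = 57265/139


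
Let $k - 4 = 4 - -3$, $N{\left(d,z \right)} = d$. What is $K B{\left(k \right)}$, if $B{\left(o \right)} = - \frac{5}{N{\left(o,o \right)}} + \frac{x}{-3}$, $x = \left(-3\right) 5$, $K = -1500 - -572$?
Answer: $- \frac{46400}{11} \approx -4218.2$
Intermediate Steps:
$K = -928$ ($K = -1500 + 572 = -928$)
$x = -15$
$k = 11$ ($k = 4 + \left(4 - -3\right) = 4 + \left(4 + 3\right) = 4 + 7 = 11$)
$B{\left(o \right)} = 5 - \frac{5}{o}$ ($B{\left(o \right)} = - \frac{5}{o} - \frac{15}{-3} = - \frac{5}{o} - -5 = - \frac{5}{o} + 5 = 5 - \frac{5}{o}$)
$K B{\left(k \right)} = - 928 \left(5 - \frac{5}{11}\right) = \left(-928\right) \frac{50}{11} = - \frac{46400}{11}$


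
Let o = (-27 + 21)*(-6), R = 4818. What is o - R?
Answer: -4782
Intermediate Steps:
o = 36 (o = -6*(-6) = 36)
o - R = 36 - 1*4818 = 36 - 4818 = -4782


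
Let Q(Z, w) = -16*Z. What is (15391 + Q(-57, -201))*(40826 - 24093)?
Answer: 272798099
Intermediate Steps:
(15391 + Q(-57, -201))*(40826 - 24093) = (15391 - 16*(-57))*(40826 - 24093) = (15391 + 912)*16733 = 16303*16733 = 272798099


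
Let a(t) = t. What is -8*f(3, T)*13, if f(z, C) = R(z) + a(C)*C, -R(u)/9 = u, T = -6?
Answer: -936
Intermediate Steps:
R(u) = -9*u
f(z, C) = C² - 9*z (f(z, C) = -9*z + C*C = -9*z + C² = C² - 9*z)
-8*f(3, T)*13 = -8*((-6)² - 9*3)*13 = -8*(36 - 27)*13 = -8*9*13 = -72*13 = -936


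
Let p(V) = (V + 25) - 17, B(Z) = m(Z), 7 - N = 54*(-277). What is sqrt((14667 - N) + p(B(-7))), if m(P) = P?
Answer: 3*I*sqrt(33) ≈ 17.234*I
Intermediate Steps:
N = 14965 (N = 7 - 54*(-277) = 7 - 1*(-14958) = 7 + 14958 = 14965)
B(Z) = Z
p(V) = 8 + V (p(V) = (25 + V) - 17 = 8 + V)
sqrt((14667 - N) + p(B(-7))) = sqrt((14667 - 1*14965) + (8 - 7)) = sqrt((14667 - 14965) + 1) = sqrt(-298 + 1) = sqrt(-297) = 3*I*sqrt(33)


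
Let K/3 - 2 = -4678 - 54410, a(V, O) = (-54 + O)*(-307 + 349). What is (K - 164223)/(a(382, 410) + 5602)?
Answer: -341481/20554 ≈ -16.614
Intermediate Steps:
a(V, O) = -2268 + 42*O (a(V, O) = (-54 + O)*42 = -2268 + 42*O)
K = -177258 (K = 6 + 3*(-4678 - 54410) = 6 + 3*(-59088) = 6 - 177264 = -177258)
(K - 164223)/(a(382, 410) + 5602) = (-177258 - 164223)/((-2268 + 42*410) + 5602) = -341481/((-2268 + 17220) + 5602) = -341481/(14952 + 5602) = -341481/20554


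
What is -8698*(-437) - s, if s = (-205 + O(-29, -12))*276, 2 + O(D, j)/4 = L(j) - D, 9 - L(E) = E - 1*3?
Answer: 3801302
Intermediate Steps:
L(E) = 12 - E (L(E) = 9 - (E - 1*3) = 9 - (E - 3) = 9 - (-3 + E) = 9 + (3 - E) = 12 - E)
O(D, j) = 40 - 4*D - 4*j (O(D, j) = -8 + 4*((12 - j) - D) = -8 + 4*(12 - D - j) = -8 + (48 - 4*D - 4*j) = 40 - 4*D - 4*j)
s = -276 (s = (-205 + (40 - 4*(-29) - 4*(-12)))*276 = (-205 + (40 + 116 + 48))*276 = (-205 + 204)*276 = -1*276 = -276)
-8698*(-437) - s = -8698*(-437) - 1*(-276) = 3801026 + 276 = 3801302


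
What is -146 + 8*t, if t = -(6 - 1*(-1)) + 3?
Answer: -178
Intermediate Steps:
t = -4 (t = -(6 + 1) + 3 = -1*7 + 3 = -7 + 3 = -4)
-146 + 8*t = -146 + 8*(-4) = -146 - 32 = -178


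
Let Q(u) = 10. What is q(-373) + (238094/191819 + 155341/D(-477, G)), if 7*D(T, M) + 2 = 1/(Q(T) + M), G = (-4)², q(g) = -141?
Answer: -5424485888413/9782769 ≈ -5.5449e+5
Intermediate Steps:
G = 16
D(T, M) = -2/7 + 1/(7*(10 + M))
q(-373) + (238094/191819 + 155341/D(-477, G)) = -141 + (238094/191819 + 155341/(((-19 - 2*16)/(7*(10 + 16))))) = -141 + (238094*(1/191819) + 155341/(((⅐)*(-19 - 32)/26))) = -141 + (238094/191819 + 155341/(((⅐)*(1/26)*(-51)))) = -141 + (238094/191819 + 155341/(-51/182)) = -141 + (238094/191819 + 155341*(-182/51)) = -141 + (238094/191819 - 28272062/51) = -141 - 5423106517984/9782769 = -5424485888413/9782769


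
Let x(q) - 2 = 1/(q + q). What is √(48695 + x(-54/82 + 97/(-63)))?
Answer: √1569968558611/5678 ≈ 220.67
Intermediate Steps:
x(q) = 2 + 1/(2*q) (x(q) = 2 + 1/(q + q) = 2 + 1/(2*q))
√(48695 + x(-54/82 + 97/(-63))) = √(48695 + (2 + 1/(2*(-54/82 + 97/(-63))))) = √(48695 + (2 + 1/(2*(-54*1/82 + 97*(-1/63))))) = √(48695 + (2 + 1/(2*(-27/41 - 97/63)))) = √(48695 + (2 + 1/(2*(-5678/2583)))) = √(48695 + (2 + (½)*(-2583/5678))) = √(48695 + (2 - 2583/11356)) = √(48695 + 20129/11356) = √(553000549/11356) = √1569968558611/5678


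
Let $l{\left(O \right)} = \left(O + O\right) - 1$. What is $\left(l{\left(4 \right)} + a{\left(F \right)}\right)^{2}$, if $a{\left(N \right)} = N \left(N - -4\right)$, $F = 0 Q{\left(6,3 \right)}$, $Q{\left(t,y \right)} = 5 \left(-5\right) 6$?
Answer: $49$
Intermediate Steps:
$l{\left(O \right)} = -1 + 2 O$ ($l{\left(O \right)} = 2 O - 1 = -1 + 2 O$)
$Q{\left(t,y \right)} = -150$ ($Q{\left(t,y \right)} = \left(-25\right) 6 = -150$)
$F = 0$ ($F = 0 \left(-150\right) = 0$)
$a{\left(N \right)} = N \left(4 + N\right)$ ($a{\left(N \right)} = N \left(N + 4\right) = N \left(4 + N\right)$)
$\left(l{\left(4 \right)} + a{\left(F \right)}\right)^{2} = \left(\left(-1 + 2 \cdot 4\right) + 0 \left(4 + 0\right)\right)^{2} = \left(\left(-1 + 8\right) + 0 \cdot 4\right)^{2} = \left(7 + 0\right)^{2} = 7^{2} = 49$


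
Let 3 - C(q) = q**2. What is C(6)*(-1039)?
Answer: 34287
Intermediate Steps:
C(q) = 3 - q**2
C(6)*(-1039) = (3 - 1*6**2)*(-1039) = (3 - 1*36)*(-1039) = (3 - 36)*(-1039) = -33*(-1039) = 34287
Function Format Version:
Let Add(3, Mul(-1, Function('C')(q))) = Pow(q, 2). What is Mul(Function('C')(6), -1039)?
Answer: 34287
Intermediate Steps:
Function('C')(q) = Add(3, Mul(-1, Pow(q, 2)))
Mul(Function('C')(6), -1039) = Mul(Add(3, Mul(-1, Pow(6, 2))), -1039) = Mul(Add(3, Mul(-1, 36)), -1039) = Mul(Add(3, -36), -1039) = Mul(-33, -1039) = 34287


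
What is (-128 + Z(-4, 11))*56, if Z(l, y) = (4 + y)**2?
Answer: 5432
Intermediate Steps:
(-128 + Z(-4, 11))*56 = (-128 + (4 + 11)**2)*56 = (-128 + 15**2)*56 = (-128 + 225)*56 = 97*56 = 5432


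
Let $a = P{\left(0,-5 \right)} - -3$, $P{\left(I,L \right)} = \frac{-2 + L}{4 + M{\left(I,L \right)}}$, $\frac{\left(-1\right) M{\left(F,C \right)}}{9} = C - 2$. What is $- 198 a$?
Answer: $- \frac{38412}{67} \approx -573.31$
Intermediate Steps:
$M{\left(F,C \right)} = 18 - 9 C$ ($M{\left(F,C \right)} = - 9 \left(C - 2\right) = - 9 \left(-2 + C\right) = 18 - 9 C$)
$P{\left(I,L \right)} = \frac{-2 + L}{22 - 9 L}$ ($P{\left(I,L \right)} = \frac{-2 + L}{4 - \left(-18 + 9 L\right)} = \frac{-2 + L}{22 - 9 L}$)
$a = \frac{194}{67}$ ($a = \frac{2 - -5}{-22 + 9 \left(-5\right)} - -3 = \frac{2 + 5}{-22 - 45} + 3 = \frac{1}{-67} \cdot 7 + 3 = \left(- \frac{1}{67}\right) 7 + 3 = - \frac{7}{67} + 3 = \frac{194}{67} \approx 2.8955$)
$- 198 a = \left(-198\right) \frac{194}{67} = - \frac{38412}{67}$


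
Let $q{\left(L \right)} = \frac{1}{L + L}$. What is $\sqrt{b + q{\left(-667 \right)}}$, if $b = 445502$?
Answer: $\frac{\sqrt{792795755778}}{1334} \approx 667.46$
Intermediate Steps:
$q{\left(L \right)} = \frac{1}{2 L}$
$\sqrt{b + q{\left(-667 \right)}} = \sqrt{445502 + \frac{1}{2 \left(-667\right)}} = \sqrt{445502 + \frac{1}{2} \left(- \frac{1}{667}\right)} = \sqrt{445502 - \frac{1}{1334}} = \sqrt{\frac{594299667}{1334}} = \frac{\sqrt{792795755778}}{1334}$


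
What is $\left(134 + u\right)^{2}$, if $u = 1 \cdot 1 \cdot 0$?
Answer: $17956$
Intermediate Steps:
$u = 0$ ($u = 1 \cdot 0 = 0$)
$\left(134 + u\right)^{2} = \left(134 + 0\right)^{2} = 134^{2} = 17956$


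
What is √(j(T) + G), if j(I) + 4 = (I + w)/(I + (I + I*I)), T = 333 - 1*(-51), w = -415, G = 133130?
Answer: √11425099083747/9264 ≈ 364.86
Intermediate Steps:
T = 384 (T = 333 + 51 = 384)
j(I) = -4 + (-415 + I)/(I² + 2*I) (j(I) = -4 + (I - 415)/(I + (I + I*I)) = -4 + (-415 + I)/(I + (I + I²)) = -4 + (-415 + I)/(I² + 2*I))
√(j(T) + G) = √((-415 - 7*384 - 4*384²)/(384*(2 + 384)) + 133130) = √((1/384)*(-415 - 2688 - 4*147456)/386 + 133130) = √((1/384)*(1/386)*(-415 - 2688 - 589824) + 133130) = √((1/384)*(1/386)*(-592927) + 133130) = √(-592927/148224 + 133130) = √(19732468193/148224) = √11425099083747/9264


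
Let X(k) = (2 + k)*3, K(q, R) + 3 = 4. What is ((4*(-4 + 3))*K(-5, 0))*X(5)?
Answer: -84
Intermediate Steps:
K(q, R) = 1 (K(q, R) = -3 + 4 = 1)
X(k) = 6 + 3*k
((4*(-4 + 3))*K(-5, 0))*X(5) = ((4*(-4 + 3))*1)*(6 + 3*5) = ((4*(-1))*1)*(6 + 15) = -4*1*21 = -4*21 = -84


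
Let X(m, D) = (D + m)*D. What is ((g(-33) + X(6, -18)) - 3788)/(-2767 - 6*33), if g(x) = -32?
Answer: 3604/2965 ≈ 1.2155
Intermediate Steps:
X(m, D) = D*(D + m)
((g(-33) + X(6, -18)) - 3788)/(-2767 - 6*33) = ((-32 - 18*(-18 + 6)) - 3788)/(-2767 - 6*33) = ((-32 - 18*(-12)) - 3788)/(-2767 - 198) = ((-32 + 216) - 3788)/(-2965) = (184 - 3788)*(-1/2965) = -3604*(-1/2965) = 3604/2965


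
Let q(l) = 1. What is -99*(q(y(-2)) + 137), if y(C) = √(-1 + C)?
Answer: -13662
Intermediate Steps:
-99*(q(y(-2)) + 137) = -99*(1 + 137) = -99*138 = -13662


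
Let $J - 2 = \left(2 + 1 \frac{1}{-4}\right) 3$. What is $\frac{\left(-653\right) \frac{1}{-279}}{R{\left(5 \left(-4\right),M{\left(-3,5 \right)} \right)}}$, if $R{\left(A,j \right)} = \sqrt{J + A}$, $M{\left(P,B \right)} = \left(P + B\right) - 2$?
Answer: $- \frac{1306 i \sqrt{51}}{14229} \approx - 0.65547 i$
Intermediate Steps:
$J = \frac{29}{4}$ ($J = 2 + \left(2 + 1 \frac{1}{-4}\right) 3 = 2 + \left(2 + 1 \left(- \frac{1}{4}\right)\right) 3 = 2 + \left(2 - \frac{1}{4}\right) 3 = 2 + \frac{7}{4} \cdot 3 = 2 + \frac{21}{4} = \frac{29}{4} \approx 7.25$)
$M{\left(P,B \right)} = -2 + B + P$ ($M{\left(P,B \right)} = \left(B + P\right) - 2 = -2 + B + P$)
$R{\left(A,j \right)} = \sqrt{\frac{29}{4} + A}$
$\frac{\left(-653\right) \frac{1}{-279}}{R{\left(5 \left(-4\right),M{\left(-3,5 \right)} \right)}} = \frac{\left(-653\right) \frac{1}{-279}}{\frac{1}{2} \sqrt{29 + 4 \cdot 5 \left(-4\right)}} = \frac{\left(-653\right) \left(- \frac{1}{279}\right)}{\frac{1}{2} \sqrt{29 + 4 \left(-20\right)}} = \frac{653}{279 \frac{\sqrt{29 - 80}}{2}} = \frac{653}{279 \frac{\sqrt{-51}}{2}} = \frac{653}{279 \frac{i \sqrt{51}}{2}} = \frac{653 \left(- \frac{2 i \sqrt{51}}{51}\right)}{279} = - \frac{1306 i \sqrt{51}}{14229}$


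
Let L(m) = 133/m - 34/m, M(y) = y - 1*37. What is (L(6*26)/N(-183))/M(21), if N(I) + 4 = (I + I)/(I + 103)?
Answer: -165/2392 ≈ -0.068980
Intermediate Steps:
M(y) = -37 + y (M(y) = y - 37 = -37 + y)
N(I) = -4 + 2*I/(103 + I) (N(I) = -4 + (I + I)/(I + 103) = -4 + (2*I)/(103 + I) = -4 + 2*I/(103 + I))
L(m) = 99/m
(L(6*26)/N(-183))/M(21) = ((99/((6*26)))/((2*(-206 - 1*(-183))/(103 - 183))))/(-37 + 21) = ((99/156)/((2*(-206 + 183)/(-80))))/(-16) = ((99*(1/156))/((2*(-1/80)*(-23))))*(-1/16) = (33/(52*(23/40)))*(-1/16) = ((33/52)*(40/23))*(-1/16) = (330/299)*(-1/16) = -165/2392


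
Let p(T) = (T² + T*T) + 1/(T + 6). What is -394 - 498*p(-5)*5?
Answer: -127384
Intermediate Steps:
p(T) = 1/(6 + T) + 2*T² (p(T) = (T² + T²) + 1/(6 + T) = 2*T² + 1/(6 + T) = 1/(6 + T) + 2*T²)
-394 - 498*p(-5)*5 = -394 - 498*(1 + 2*(-5)³ + 12*(-5)²)/(6 - 5)*5 = -394 - 498*(1 + 2*(-125) + 12*25)/1*5 = -394 - 498*1*(1 - 250 + 300)*5 = -394 - 498*1*51*5 = -394 - 25398*5 = -394 - 498*255 = -394 - 126990 = -127384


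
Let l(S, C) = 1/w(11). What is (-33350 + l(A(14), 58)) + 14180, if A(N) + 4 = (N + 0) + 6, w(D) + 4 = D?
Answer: -134189/7 ≈ -19170.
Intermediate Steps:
w(D) = -4 + D
A(N) = 2 + N (A(N) = -4 + ((N + 0) + 6) = -4 + (N + 6) = -4 + (6 + N) = 2 + N)
l(S, C) = 1/7 (l(S, C) = 1/(-4 + 11) = 1/7)
(-33350 + l(A(14), 58)) + 14180 = (-33350 + 1/7) + 14180 = -233449/7 + 14180 = -134189/7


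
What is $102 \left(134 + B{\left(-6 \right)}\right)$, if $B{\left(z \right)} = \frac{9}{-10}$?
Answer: $\frac{67881}{5} \approx 13576.0$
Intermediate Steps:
$B{\left(z \right)} = - \frac{9}{10}$ ($B{\left(z \right)} = 9 \left(- \frac{1}{10}\right) = - \frac{9}{10}$)
$102 \left(134 + B{\left(-6 \right)}\right) = 102 \left(134 - \frac{9}{10}\right) = 102 \cdot \frac{1331}{10} = \frac{67881}{5}$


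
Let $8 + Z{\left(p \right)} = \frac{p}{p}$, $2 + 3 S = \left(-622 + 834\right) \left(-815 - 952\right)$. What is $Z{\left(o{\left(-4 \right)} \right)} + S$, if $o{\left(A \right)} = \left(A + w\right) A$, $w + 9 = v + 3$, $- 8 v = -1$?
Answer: $- \frac{374627}{3} \approx -1.2488 \cdot 10^{5}$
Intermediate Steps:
$v = \frac{1}{8}$ ($v = \left(- \frac{1}{8}\right) \left(-1\right) = \frac{1}{8} \approx 0.125$)
$w = - \frac{47}{8}$ ($w = -9 + \left(\frac{1}{8} + 3\right) = -9 + \frac{25}{8} = - \frac{47}{8} \approx -5.875$)
$S = - \frac{374606}{3}$ ($S = - \frac{2}{3} + \frac{\left(-622 + 834\right) \left(-815 - 952\right)}{3} = - \frac{2}{3} + \frac{212 \left(-1767\right)}{3} = - \frac{2}{3} + \frac{1}{3} \left(-374604\right) = - \frac{2}{3} - 124868 = - \frac{374606}{3} \approx -1.2487 \cdot 10^{5}$)
$o{\left(A \right)} = A \left(- \frac{47}{8} + A\right)$ ($o{\left(A \right)} = \left(A - \frac{47}{8}\right) A = \left(- \frac{47}{8} + A\right) A = A \left(- \frac{47}{8} + A\right)$)
$Z{\left(p \right)} = -7$ ($Z{\left(p \right)} = -8 + \frac{p}{p} = -8 + 1 = -7$)
$Z{\left(o{\left(-4 \right)} \right)} + S = -7 - \frac{374606}{3} = - \frac{374627}{3}$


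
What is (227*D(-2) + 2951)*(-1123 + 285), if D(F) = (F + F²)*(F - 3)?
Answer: -570678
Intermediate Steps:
D(F) = (-3 + F)*(F + F²) (D(F) = (F + F²)*(-3 + F) = (-3 + F)*(F + F²))
(227*D(-2) + 2951)*(-1123 + 285) = (227*(-2*(-3 + (-2)² - 2*(-2))) + 2951)*(-1123 + 285) = (227*(-2*(-3 + 4 + 4)) + 2951)*(-838) = (227*(-2*5) + 2951)*(-838) = (227*(-10) + 2951)*(-838) = (-2270 + 2951)*(-838) = 681*(-838) = -570678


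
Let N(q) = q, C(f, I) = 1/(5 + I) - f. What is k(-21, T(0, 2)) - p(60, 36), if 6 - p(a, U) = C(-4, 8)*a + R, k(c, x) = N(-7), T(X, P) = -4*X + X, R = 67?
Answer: 3882/13 ≈ 298.62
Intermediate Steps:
T(X, P) = -3*X
k(c, x) = -7
p(a, U) = -61 - 53*a/13 (p(a, U) = 6 - (((1 - 5*(-4) - 1*8*(-4))/(5 + 8))*a + 67) = 6 - (((1 + 20 + 32)/13)*a + 67) = 6 - (((1/13)*53)*a + 67) = 6 - (53*a/13 + 67) = 6 - (67 + 53*a/13) = 6 + (-67 - 53*a/13) = -61 - 53*a/13)
k(-21, T(0, 2)) - p(60, 36) = -7 - (-61 - 53/13*60) = -7 - (-61 - 3180/13) = -7 - 1*(-3973/13) = -7 + 3973/13 = 3882/13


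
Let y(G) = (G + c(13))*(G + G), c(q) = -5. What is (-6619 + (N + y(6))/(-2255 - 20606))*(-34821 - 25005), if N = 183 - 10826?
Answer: 9052052378928/22861 ≈ 3.9596e+8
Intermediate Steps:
N = -10643
y(G) = 2*G*(-5 + G) (y(G) = (G - 5)*(G + G) = (-5 + G)*(2*G) = 2*G*(-5 + G))
(-6619 + (N + y(6))/(-2255 - 20606))*(-34821 - 25005) = (-6619 + (-10643 + 2*6*(-5 + 6))/(-2255 - 20606))*(-34821 - 25005) = (-6619 + (-10643 + 2*6*1)/(-22861))*(-59826) = (-6619 + (-10643 + 12)*(-1/22861))*(-59826) = (-6619 - 10631*(-1/22861))*(-59826) = (-6619 + 10631/22861)*(-59826) = -151306328/22861*(-59826) = 9052052378928/22861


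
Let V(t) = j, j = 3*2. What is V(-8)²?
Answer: 36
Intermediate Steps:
j = 6
V(t) = 6
V(-8)² = 6² = 36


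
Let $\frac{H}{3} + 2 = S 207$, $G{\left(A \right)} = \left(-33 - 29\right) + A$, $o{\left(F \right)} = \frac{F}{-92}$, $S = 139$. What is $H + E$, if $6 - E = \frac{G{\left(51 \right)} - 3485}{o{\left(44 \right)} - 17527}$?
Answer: $\frac{8699467675}{100783} \approx 86319.0$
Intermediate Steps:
$o{\left(F \right)} = - \frac{F}{92}$ ($o{\left(F \right)} = F \left(- \frac{1}{92}\right) = - \frac{F}{92}$)
$G{\left(A \right)} = -62 + A$
$H = 86313$ ($H = -6 + 3 \cdot 139 \cdot 207 = -6 + 3 \cdot 28773 = -6 + 86319 = 86313$)
$E = \frac{584596}{100783}$ ($E = 6 - \frac{\left(-62 + 51\right) - 3485}{\left(- \frac{1}{92}\right) 44 - 17527} = 6 - \frac{-11 - 3485}{- \frac{11}{23} - 17527} = 6 - - \frac{3496}{- \frac{403132}{23}} = 6 - \left(-3496\right) \left(- \frac{23}{403132}\right) = 6 - \frac{20102}{100783} = \frac{584596}{100783} \approx 5.8005$)
$H + E = 86313 + \frac{584596}{100783} = \frac{8699467675}{100783}$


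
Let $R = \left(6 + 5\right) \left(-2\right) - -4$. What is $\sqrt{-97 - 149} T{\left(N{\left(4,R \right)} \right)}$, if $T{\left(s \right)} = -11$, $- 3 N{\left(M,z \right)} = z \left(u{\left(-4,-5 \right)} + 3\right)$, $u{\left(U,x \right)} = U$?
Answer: $- 11 i \sqrt{246} \approx - 172.53 i$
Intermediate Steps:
$R = -18$ ($R = 11 \left(-2\right) + 4 = -22 + 4 = -18$)
$N{\left(M,z \right)} = \frac{z}{3}$ ($N{\left(M,z \right)} = - \frac{z \left(-4 + 3\right)}{3} = - \frac{z \left(-1\right)}{3} = - \frac{\left(-1\right) z}{3} = \frac{z}{3}$)
$\sqrt{-97 - 149} T{\left(N{\left(4,R \right)} \right)} = \sqrt{-97 - 149} \left(-11\right) = \sqrt{-246} \left(-11\right) = i \sqrt{246} \left(-11\right) = - 11 i \sqrt{246}$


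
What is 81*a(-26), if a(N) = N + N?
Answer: -4212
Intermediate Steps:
a(N) = 2*N
81*a(-26) = 81*(2*(-26)) = 81*(-52) = -4212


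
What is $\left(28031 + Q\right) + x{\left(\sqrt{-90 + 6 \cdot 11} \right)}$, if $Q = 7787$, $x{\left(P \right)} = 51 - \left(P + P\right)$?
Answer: $35869 - 4 i \sqrt{6} \approx 35869.0 - 9.798 i$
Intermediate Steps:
$x{\left(P \right)} = 51 - 2 P$
$\left(28031 + Q\right) + x{\left(\sqrt{-90 + 6 \cdot 11} \right)} = \left(28031 + 7787\right) + \left(51 - 2 \sqrt{-90 + 6 \cdot 11}\right) = 35818 + \left(51 - 2 \sqrt{-90 + 66}\right) = 35818 + \left(51 - 2 \sqrt{-24}\right) = 35818 + \left(51 - 2 \cdot 2 i \sqrt{6}\right) = 35818 + \left(51 - 4 i \sqrt{6}\right) = 35869 - 4 i \sqrt{6}$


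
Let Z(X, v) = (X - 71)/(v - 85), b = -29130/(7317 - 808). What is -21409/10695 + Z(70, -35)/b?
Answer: -4993794277/2492362800 ≈ -2.0036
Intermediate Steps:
b = -29130/6509 ≈ -4.4753
Z(X, v) = (-71 + X)/(-85 + v)
-21409/10695 + Z(70, -35)/b = -21409/10695 + ((-71 + 70)/(-85 - 35))/(-29130/6509) = -21409*1/10695 + (-1/(-120))*(-6509/29130) = -21409/10695 - 1/120*(-1)*(-6509/29130) = -21409/10695 + (1/120)*(-6509/29130) = -21409/10695 - 6509/3495600 = -4993794277/2492362800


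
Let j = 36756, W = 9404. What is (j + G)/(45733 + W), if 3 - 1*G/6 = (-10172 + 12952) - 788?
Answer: 8274/18379 ≈ 0.45019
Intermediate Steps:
G = -11934 (G = 18 - 6*((-10172 + 12952) - 788) = 18 - 6*(2780 - 788) = 18 - 6*1992 = 18 - 11952 = -11934)
(j + G)/(45733 + W) = (36756 - 11934)/(45733 + 9404) = 24822/55137 = 24822*(1/55137) = 8274/18379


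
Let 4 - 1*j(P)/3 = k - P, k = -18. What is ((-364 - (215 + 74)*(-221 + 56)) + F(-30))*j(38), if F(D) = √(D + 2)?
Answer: 8517780 + 360*I*√7 ≈ 8.5178e+6 + 952.47*I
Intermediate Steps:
j(P) = 66 + 3*P (j(P) = 12 - 3*(-18 - P) = 12 + (54 + 3*P) = 66 + 3*P)
F(D) = √(2 + D)
((-364 - (215 + 74)*(-221 + 56)) + F(-30))*j(38) = ((-364 - (215 + 74)*(-221 + 56)) + √(2 - 30))*(66 + 3*38) = ((-364 - 289*(-165)) + √(-28))*(66 + 114) = ((-364 - 1*(-47685)) + 2*I*√7)*180 = ((-364 + 47685) + 2*I*√7)*180 = (47321 + 2*I*√7)*180 = 8517780 + 360*I*√7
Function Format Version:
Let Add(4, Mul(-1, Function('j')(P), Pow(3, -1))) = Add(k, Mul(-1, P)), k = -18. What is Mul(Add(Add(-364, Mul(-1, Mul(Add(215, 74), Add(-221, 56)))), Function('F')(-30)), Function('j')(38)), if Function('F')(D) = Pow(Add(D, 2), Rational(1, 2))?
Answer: Add(8517780, Mul(360, I, Pow(7, Rational(1, 2)))) ≈ Add(8.5178e+6, Mul(952.47, I))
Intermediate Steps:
Function('j')(P) = Add(66, Mul(3, P)) (Function('j')(P) = Add(12, Mul(-3, Add(-18, Mul(-1, P)))) = Add(12, Add(54, Mul(3, P))) = Add(66, Mul(3, P)))
Function('F')(D) = Pow(Add(2, D), Rational(1, 2))
Mul(Add(Add(-364, Mul(-1, Mul(Add(215, 74), Add(-221, 56)))), Function('F')(-30)), Function('j')(38)) = Mul(Add(Add(-364, Mul(-1, Mul(Add(215, 74), Add(-221, 56)))), Pow(Add(2, -30), Rational(1, 2))), Add(66, Mul(3, 38))) = Mul(Add(Add(-364, Mul(-1, Mul(289, -165))), Pow(-28, Rational(1, 2))), Add(66, 114)) = Mul(Add(Add(-364, Mul(-1, -47685)), Mul(2, I, Pow(7, Rational(1, 2)))), 180) = Mul(Add(Add(-364, 47685), Mul(2, I, Pow(7, Rational(1, 2)))), 180) = Mul(Add(47321, Mul(2, I, Pow(7, Rational(1, 2)))), 180) = Add(8517780, Mul(360, I, Pow(7, Rational(1, 2))))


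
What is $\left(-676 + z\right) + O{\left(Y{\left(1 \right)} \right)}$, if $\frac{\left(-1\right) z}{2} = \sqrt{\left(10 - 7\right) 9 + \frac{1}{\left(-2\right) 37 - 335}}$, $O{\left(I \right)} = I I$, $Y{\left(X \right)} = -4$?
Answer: $-660 - \frac{2 \sqrt{4516178}}{409} \approx -670.39$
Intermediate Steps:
$O{\left(I \right)} = I^{2}$
$z = - \frac{2 \sqrt{4516178}}{409}$ ($z = - 2 \sqrt{\left(10 - 7\right) 9 + \frac{1}{\left(-2\right) 37 - 335}} = - 2 \sqrt{3 \cdot 9 + \frac{1}{-74 - 335}} = - 2 \sqrt{27 + \frac{1}{-409}} = - 2 \sqrt{27 - \frac{1}{409}} = - 2 \sqrt{\frac{11042}{409}} = - 2 \frac{\sqrt{4516178}}{409} = - \frac{2 \sqrt{4516178}}{409} \approx -10.392$)
$\left(-676 + z\right) + O{\left(Y{\left(1 \right)} \right)} = \left(-676 - \frac{2 \sqrt{4516178}}{409}\right) + \left(-4\right)^{2} = \left(-676 - \frac{2 \sqrt{4516178}}{409}\right) + 16 = -660 - \frac{2 \sqrt{4516178}}{409}$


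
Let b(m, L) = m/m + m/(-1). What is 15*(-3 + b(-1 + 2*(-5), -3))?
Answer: 135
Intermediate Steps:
b(m, L) = 1 - m (b(m, L) = 1 + m*(-1) = 1 - m)
15*(-3 + b(-1 + 2*(-5), -3)) = 15*(-3 + (1 - (-1 + 2*(-5)))) = 15*(-3 + (1 - (-1 - 10))) = 15*(-3 + (1 - 1*(-11))) = 15*(-3 + (1 + 11)) = 15*(-3 + 12) = 15*9 = 135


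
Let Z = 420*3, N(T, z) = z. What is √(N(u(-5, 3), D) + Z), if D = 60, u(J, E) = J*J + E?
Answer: 2*√330 ≈ 36.332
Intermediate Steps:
u(J, E) = E + J² (u(J, E) = J² + E = E + J²)
Z = 1260
√(N(u(-5, 3), D) + Z) = √(60 + 1260) = √1320 = 2*√330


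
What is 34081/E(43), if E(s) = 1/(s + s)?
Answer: 2930966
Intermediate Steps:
E(s) = 1/(2*s)
34081/E(43) = 34081/(((½)/43)) = 34081/(((½)*(1/43))) = 34081/(1/86) = 34081*86 = 2930966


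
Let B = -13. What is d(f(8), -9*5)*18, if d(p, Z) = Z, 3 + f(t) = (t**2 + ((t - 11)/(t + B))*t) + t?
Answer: -810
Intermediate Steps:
f(t) = -3 + t + t**2 + t*(-11 + t)/(-13 + t) (f(t) = -3 + ((t**2 + ((t - 11)/(t - 13))*t) + t) = -3 + ((t**2 + ((-11 + t)/(-13 + t))*t) + t) = -3 + ((t**2 + t*(-11 + t)/(-13 + t)) + t) = -3 + (t + t**2 + t*(-11 + t)/(-13 + t)) = -3 + t + t**2 + t*(-11 + t)/(-13 + t))
d(f(8), -9*5)*18 = -9*5*18 = -45*18 = -810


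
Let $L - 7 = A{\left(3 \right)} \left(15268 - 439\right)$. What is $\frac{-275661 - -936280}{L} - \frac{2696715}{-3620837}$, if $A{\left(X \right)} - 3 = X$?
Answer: $\frac{2631950115518}{322185697097} \approx 8.1691$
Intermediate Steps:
$A{\left(X \right)} = 3 + X$
$L = 88981$ ($L = 7 + \left(3 + 3\right) \left(15268 - 439\right) = 7 + 6 \left(15268 - 439\right) = 7 + 6 \cdot 14829 = 7 + 88974 = 88981$)
$\frac{-275661 - -936280}{L} - \frac{2696715}{-3620837} = \frac{-275661 - -936280}{88981} - \frac{2696715}{-3620837} = \left(-275661 + 936280\right) \frac{1}{88981} - - \frac{2696715}{3620837} = 660619 \cdot \frac{1}{88981} + \frac{2696715}{3620837} = \frac{660619}{88981} + \frac{2696715}{3620837} = \frac{2631950115518}{322185697097}$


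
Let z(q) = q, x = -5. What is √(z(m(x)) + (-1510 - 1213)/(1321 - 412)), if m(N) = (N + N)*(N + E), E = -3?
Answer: √7069697/303 ≈ 8.7752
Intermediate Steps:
m(N) = 2*N*(-3 + N) (m(N) = (N + N)*(N - 3) = (2*N)*(-3 + N) = 2*N*(-3 + N))
√(z(m(x)) + (-1510 - 1213)/(1321 - 412)) = √(2*(-5)*(-3 - 5) + (-1510 - 1213)/(1321 - 412)) = √(2*(-5)*(-8) - 2723/909) = √(80 - 2723*1/909) = √(80 - 2723/909) = √(69997/909) = √7069697/303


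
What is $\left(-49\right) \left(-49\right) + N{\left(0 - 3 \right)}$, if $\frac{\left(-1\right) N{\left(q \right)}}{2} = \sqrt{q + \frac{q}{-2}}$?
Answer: $2401 - i \sqrt{6} \approx 2401.0 - 2.4495 i$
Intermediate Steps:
$N{\left(q \right)} = - \sqrt{2} \sqrt{q}$ ($N{\left(q \right)} = - 2 \sqrt{q + \frac{q}{-2}} = - 2 \sqrt{q + q \left(- \frac{1}{2}\right)} = - 2 \sqrt{q - \frac{q}{2}} = - 2 \sqrt{\frac{q}{2}} = - 2 \frac{\sqrt{2} \sqrt{q}}{2} = - \sqrt{2} \sqrt{q}$)
$\left(-49\right) \left(-49\right) + N{\left(0 - 3 \right)} = \left(-49\right) \left(-49\right) - \sqrt{2} \sqrt{0 - 3} = 2401 - \sqrt{2} \sqrt{-3} = 2401 - \sqrt{2} i \sqrt{3} = 2401 - i \sqrt{6}$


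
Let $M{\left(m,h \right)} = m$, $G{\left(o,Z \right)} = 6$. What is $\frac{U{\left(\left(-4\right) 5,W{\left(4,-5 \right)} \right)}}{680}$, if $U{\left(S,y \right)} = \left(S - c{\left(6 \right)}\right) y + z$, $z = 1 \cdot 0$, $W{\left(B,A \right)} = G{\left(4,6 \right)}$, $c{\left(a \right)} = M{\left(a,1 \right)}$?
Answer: $- \frac{39}{170} \approx -0.22941$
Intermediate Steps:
$c{\left(a \right)} = a$
$W{\left(B,A \right)} = 6$
$z = 0$
$U{\left(S,y \right)} = y \left(-6 + S\right)$ ($U{\left(S,y \right)} = \left(S - 6\right) y + 0 = \left(-6 + S\right) y + 0 = y \left(-6 + S\right) + 0 = y \left(-6 + S\right)$)
$\frac{U{\left(\left(-4\right) 5,W{\left(4,-5 \right)} \right)}}{680} = \frac{6 \left(-6 - 20\right)}{680} = 6 \left(-6 - 20\right) \frac{1}{680} = 6 \left(-26\right) \frac{1}{680} = \left(-156\right) \frac{1}{680} = - \frac{39}{170}$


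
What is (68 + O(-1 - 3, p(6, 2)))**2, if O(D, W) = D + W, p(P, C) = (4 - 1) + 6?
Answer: 5329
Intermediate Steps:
p(P, C) = 9 (p(P, C) = 3 + 6 = 9)
(68 + O(-1 - 3, p(6, 2)))**2 = (68 + ((-1 - 3) + 9))**2 = (68 + (-4 + 9))**2 = (68 + 5)**2 = 73**2 = 5329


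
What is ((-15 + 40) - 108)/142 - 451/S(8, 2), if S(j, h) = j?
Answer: -32353/568 ≈ -56.960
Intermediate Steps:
((-15 + 40) - 108)/142 - 451/S(8, 2) = ((-15 + 40) - 108)/142 - 451/8 = (25 - 108)*(1/142) - 451*⅛ = -83*1/142 - 451/8 = -83/142 - 451/8 = -32353/568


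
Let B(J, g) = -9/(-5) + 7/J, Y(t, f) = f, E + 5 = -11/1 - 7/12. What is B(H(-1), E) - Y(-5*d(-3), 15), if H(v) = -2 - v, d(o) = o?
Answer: -101/5 ≈ -20.200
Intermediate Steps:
E = -199/12 (E = -5 + (-11/1 - 7/12) = -5 + (-11*1 - 7*1/12) = -5 + (-11 - 7/12) = -5 - 139/12 = -199/12 ≈ -16.583)
B(J, g) = 9/5 + 7/J (B(J, g) = -9*(-⅕) + 7/J = 9/5 + 7/J)
B(H(-1), E) - Y(-5*d(-3), 15) = (9/5 + 7/(-2 - 1*(-1))) - 1*15 = (9/5 + 7/(-2 + 1)) - 15 = (9/5 + 7/(-1)) - 15 = (9/5 + 7*(-1)) - 15 = (9/5 - 7) - 15 = -26/5 - 15 = -101/5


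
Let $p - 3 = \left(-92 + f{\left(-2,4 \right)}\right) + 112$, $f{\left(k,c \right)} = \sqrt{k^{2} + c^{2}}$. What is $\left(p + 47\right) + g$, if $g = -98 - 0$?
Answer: $-28 + 2 \sqrt{5} \approx -23.528$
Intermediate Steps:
$g = -98$ ($g = -98 + 0 = -98$)
$f{\left(k,c \right)} = \sqrt{c^{2} + k^{2}}$
$p = 23 + 2 \sqrt{5}$ ($p = 3 + \left(\left(-92 + \sqrt{4^{2} + \left(-2\right)^{2}}\right) + 112\right) = 3 + \left(\left(-92 + \sqrt{16 + 4}\right) + 112\right) = 3 + \left(\left(-92 + \sqrt{20}\right) + 112\right) = 3 + \left(\left(-92 + 2 \sqrt{5}\right) + 112\right) = 3 + \left(20 + 2 \sqrt{5}\right) = 23 + 2 \sqrt{5} \approx 27.472$)
$\left(p + 47\right) + g = \left(\left(23 + 2 \sqrt{5}\right) + 47\right) - 98 = \left(70 + 2 \sqrt{5}\right) - 98 = -28 + 2 \sqrt{5}$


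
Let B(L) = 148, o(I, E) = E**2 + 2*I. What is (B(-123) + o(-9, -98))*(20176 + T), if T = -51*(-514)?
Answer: 451560260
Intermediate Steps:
T = 26214
(B(-123) + o(-9, -98))*(20176 + T) = (148 + ((-98)**2 + 2*(-9)))*(20176 + 26214) = (148 + (9604 - 18))*46390 = (148 + 9586)*46390 = 9734*46390 = 451560260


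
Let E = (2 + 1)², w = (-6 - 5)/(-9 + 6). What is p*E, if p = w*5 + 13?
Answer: 282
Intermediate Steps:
w = 11/3 (w = -11/(-3) = -11*(-⅓) = 11/3 ≈ 3.6667)
p = 94/3 (p = (11/3)*5 + 13 = 55/3 + 13 = 94/3 ≈ 31.333)
E = 9 (E = 3² = 9)
p*E = (94/3)*9 = 282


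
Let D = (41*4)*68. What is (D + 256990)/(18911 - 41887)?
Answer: -134071/11488 ≈ -11.671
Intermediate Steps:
D = 11152 (D = 164*68 = 11152)
(D + 256990)/(18911 - 41887) = (11152 + 256990)/(18911 - 41887) = 268142/(-22976) = 268142*(-1/22976) = -134071/11488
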